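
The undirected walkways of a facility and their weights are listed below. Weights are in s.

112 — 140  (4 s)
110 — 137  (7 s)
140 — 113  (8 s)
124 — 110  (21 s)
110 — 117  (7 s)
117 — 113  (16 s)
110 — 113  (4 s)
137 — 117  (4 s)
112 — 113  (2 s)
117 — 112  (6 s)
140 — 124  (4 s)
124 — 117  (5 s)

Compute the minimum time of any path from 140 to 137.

Settle nodes by increasing distance from 140:
140: 0
112: 4  (via 140)
124: 4  (via 140)
113: 6  (via 112)
117: 9  (via 124)
110: 10  (via 113)
137: 13  (via 117)
Shortest route: 140–124–117–137 = 13 s.

13 s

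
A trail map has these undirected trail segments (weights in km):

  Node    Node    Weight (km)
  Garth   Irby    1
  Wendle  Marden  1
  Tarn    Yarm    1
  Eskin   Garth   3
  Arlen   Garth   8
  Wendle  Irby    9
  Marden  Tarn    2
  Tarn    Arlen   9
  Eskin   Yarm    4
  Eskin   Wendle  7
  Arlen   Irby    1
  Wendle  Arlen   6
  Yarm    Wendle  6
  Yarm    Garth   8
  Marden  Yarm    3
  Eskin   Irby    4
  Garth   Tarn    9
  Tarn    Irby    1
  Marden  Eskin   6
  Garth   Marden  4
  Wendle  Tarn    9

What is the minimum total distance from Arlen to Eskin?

Shortest distances from Arlen:
Arlen: 0
Irby: 1  (via Arlen)
Garth: 2  (via Irby)
Tarn: 2  (via Irby)
Yarm: 3  (via Tarn)
Marden: 4  (via Tarn)
Wendle: 5  (via Marden)
Eskin: 5  (via Irby)
Shortest route: Arlen → Irby → Eskin = 5 km.

5 km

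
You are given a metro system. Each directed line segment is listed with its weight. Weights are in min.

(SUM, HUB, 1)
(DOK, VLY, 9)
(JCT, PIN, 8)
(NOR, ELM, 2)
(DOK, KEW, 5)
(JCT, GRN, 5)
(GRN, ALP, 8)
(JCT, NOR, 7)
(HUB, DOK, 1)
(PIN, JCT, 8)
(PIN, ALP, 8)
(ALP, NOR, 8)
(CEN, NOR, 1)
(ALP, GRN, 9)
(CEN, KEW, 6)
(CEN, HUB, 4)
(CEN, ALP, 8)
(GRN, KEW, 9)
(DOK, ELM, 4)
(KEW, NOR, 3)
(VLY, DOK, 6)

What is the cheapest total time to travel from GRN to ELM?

Settle nodes by increasing distance from GRN:
GRN: 0
ALP: 8  (via GRN)
KEW: 9  (via GRN)
NOR: 12  (via KEW)
ELM: 14  (via NOR)
Shortest route: GRN–KEW–NOR–ELM = 14 min.

14 min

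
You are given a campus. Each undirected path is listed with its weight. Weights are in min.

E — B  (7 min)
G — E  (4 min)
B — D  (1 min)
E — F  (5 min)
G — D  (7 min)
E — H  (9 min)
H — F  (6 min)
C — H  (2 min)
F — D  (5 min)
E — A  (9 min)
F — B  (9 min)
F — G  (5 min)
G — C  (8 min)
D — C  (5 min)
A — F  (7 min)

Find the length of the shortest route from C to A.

Running Dijkstra from C:
C: 0
H: 2  (via C)
D: 5  (via C)
B: 6  (via D)
F: 8  (via H)
G: 8  (via C)
E: 11  (via H)
A: 15  (via F)
Shortest route: C–H–F–A = 15 min.

15 min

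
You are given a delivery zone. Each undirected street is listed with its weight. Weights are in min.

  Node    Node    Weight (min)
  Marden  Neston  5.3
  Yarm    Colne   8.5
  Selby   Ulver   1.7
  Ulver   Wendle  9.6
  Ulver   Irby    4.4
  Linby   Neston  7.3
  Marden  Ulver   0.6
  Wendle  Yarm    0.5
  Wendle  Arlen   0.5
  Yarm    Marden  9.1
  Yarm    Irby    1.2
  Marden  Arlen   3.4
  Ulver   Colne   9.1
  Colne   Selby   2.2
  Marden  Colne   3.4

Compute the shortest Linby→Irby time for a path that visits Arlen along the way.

Shortest Linby→Arlen: Linby → Neston → Marden → Arlen = 16
Best Arlen to Irby: Arlen → Wendle → Yarm → Irby costing 2.2
Total via Arlen: 16 + 2.2 = 18.2 min.

18.2 min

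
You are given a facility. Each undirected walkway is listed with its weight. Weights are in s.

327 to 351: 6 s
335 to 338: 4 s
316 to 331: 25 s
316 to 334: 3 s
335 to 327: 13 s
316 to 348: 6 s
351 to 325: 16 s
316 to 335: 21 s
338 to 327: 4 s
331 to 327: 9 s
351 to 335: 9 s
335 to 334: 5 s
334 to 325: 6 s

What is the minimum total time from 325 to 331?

Settle nodes by increasing distance from 325:
325: 0
334: 6  (via 325)
316: 9  (via 334)
335: 11  (via 334)
348: 15  (via 316)
338: 15  (via 335)
351: 16  (via 325)
327: 19  (via 338)
331: 28  (via 327)
Shortest route: 325–334–335–338–327–331 = 28 s.

28 s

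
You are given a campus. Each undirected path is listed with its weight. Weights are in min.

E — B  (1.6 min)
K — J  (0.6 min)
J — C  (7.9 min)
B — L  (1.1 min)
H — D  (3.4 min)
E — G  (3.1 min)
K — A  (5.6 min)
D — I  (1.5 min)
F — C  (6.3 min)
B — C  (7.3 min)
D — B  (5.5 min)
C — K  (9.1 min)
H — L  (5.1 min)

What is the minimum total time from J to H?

21.4 min

Candidate routes:
J → C → B → D → H: 7.9+7.3+5.5+3.4 = 24.1
J → K → C → B → L → H: 0.6+9.1+7.3+1.1+5.1 = 23.2
J → C → B → L → H: 7.9+7.3+1.1+5.1 = 21.4
J → K → C → B → D → H: 0.6+9.1+7.3+5.5+3.4 = 25.9
The minimum is 21.4 min via J → C → B → L → H.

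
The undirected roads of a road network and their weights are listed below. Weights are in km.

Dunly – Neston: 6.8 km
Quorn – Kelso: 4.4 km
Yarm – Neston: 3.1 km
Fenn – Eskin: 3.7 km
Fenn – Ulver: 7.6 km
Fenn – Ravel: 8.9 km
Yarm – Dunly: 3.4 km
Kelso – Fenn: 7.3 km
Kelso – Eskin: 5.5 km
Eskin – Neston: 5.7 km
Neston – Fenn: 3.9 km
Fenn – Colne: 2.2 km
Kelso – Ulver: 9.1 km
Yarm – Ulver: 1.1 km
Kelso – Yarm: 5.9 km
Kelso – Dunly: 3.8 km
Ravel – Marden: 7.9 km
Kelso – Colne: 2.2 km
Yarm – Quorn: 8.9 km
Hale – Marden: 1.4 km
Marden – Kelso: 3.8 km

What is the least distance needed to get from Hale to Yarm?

Enumerating some paths:
Hale–Marden–Kelso–Yarm: 1.4+3.8+5.9 = 11.1
Hale–Marden–Kelso–Dunly–Yarm: 1.4+3.8+3.8+3.4 = 12.4
Cheapest is Hale–Marden–Kelso–Yarm at 11.1 km.

11.1 km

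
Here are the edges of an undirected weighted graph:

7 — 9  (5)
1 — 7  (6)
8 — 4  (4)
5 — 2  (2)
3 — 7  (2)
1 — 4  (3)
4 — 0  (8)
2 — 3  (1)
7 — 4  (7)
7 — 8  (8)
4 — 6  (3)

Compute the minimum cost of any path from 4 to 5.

Candidate routes:
4 → 1 → 7 → 3 → 2 → 5: 3+6+2+1+2 = 14
4 → 8 → 7 → 3 → 2 → 5: 4+8+2+1+2 = 17
4 → 7 → 3 → 2 → 5: 7+2+1+2 = 12
The minimum is 12 via 4 → 7 → 3 → 2 → 5.

12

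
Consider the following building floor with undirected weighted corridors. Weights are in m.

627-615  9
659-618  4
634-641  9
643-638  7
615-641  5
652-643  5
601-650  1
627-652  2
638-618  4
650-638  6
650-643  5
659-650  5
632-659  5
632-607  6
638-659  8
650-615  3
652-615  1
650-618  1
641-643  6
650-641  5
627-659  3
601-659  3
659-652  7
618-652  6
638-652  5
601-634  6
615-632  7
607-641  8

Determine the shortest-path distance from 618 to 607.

Enumerating some paths:
618–650–641–607: 1+5+8 = 14
618–650–615–632–607: 1+3+7+6 = 17
618–650–601–659–632–607: 1+1+3+5+6 = 16
618–659–632–607: 4+5+6 = 15
The minimum is 14 m via 618–650–641–607.

14 m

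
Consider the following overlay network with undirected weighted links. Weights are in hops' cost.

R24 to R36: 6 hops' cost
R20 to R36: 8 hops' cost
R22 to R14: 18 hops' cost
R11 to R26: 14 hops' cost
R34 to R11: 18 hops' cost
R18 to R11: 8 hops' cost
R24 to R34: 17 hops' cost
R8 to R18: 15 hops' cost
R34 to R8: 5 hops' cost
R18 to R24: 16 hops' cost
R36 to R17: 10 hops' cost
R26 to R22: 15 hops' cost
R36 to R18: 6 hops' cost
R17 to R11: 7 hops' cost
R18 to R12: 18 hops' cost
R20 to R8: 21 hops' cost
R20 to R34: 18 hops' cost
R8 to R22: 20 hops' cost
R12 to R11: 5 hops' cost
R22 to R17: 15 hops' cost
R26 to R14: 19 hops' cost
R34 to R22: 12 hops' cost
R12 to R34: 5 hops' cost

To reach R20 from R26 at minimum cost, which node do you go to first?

R11

Enumerating some paths:
R26 → R11 → R12 → R34 → R20: 14+5+5+18 = 42
R26 → R11 → R17 → R36 → R20: 14+7+10+8 = 39
R26 → R11 → R18 → R36 → R20: 14+8+6+8 = 36
Cheapest is R26 → R11 → R18 → R36 → R20 at 36 hops' cost.
So from R26 the first move is to R11.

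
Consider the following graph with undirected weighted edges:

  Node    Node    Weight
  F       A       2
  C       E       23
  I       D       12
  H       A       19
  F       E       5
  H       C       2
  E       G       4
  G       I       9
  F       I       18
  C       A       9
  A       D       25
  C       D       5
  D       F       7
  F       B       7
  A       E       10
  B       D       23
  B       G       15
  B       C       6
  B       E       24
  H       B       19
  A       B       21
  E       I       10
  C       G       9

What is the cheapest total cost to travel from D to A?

Candidate routes:
D–F–A: 7+2 = 9
D–C–B–F–A: 5+6+7+2 = 20
D–C–A: 5+9 = 14
The minimum is 9 via D–F–A.

9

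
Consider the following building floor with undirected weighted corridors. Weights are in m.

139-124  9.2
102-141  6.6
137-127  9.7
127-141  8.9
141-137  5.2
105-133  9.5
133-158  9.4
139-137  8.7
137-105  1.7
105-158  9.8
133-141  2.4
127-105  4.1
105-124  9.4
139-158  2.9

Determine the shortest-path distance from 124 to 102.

22.9 m

Settle nodes by increasing distance from 124:
124: 0
139: 9.2  (via 124)
105: 9.4  (via 124)
137: 11.1  (via 105)
158: 12.1  (via 139)
127: 13.5  (via 105)
141: 16.3  (via 137)
133: 18.7  (via 141)
102: 22.9  (via 141)
Shortest route: 124–105–137–141–102 = 22.9 m.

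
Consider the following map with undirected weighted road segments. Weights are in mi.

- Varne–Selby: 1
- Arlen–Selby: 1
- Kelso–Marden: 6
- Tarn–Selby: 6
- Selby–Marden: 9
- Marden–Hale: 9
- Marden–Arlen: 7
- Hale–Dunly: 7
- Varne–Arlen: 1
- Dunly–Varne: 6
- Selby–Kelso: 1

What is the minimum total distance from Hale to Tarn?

Settle nodes by increasing distance from Hale:
Hale: 0
Dunly: 7  (via Hale)
Marden: 9  (via Hale)
Varne: 13  (via Dunly)
Arlen: 14  (via Varne)
Selby: 14  (via Varne)
Kelso: 15  (via Marden)
Tarn: 20  (via Selby)
Shortest route: Hale → Dunly → Varne → Selby → Tarn = 20 mi.

20 mi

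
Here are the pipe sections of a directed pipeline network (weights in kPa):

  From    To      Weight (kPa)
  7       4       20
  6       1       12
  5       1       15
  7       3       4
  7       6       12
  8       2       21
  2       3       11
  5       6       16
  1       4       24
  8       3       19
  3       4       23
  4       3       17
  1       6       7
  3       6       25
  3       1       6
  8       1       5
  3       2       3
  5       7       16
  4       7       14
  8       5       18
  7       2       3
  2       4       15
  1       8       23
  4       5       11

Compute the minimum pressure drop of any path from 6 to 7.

Running Dijkstra from 6:
6: 0
1: 12  (via 6)
8: 35  (via 1)
4: 36  (via 1)
5: 47  (via 4)
7: 50  (via 4)
Shortest route: 6 → 1 → 4 → 7 = 50 kPa.

50 kPa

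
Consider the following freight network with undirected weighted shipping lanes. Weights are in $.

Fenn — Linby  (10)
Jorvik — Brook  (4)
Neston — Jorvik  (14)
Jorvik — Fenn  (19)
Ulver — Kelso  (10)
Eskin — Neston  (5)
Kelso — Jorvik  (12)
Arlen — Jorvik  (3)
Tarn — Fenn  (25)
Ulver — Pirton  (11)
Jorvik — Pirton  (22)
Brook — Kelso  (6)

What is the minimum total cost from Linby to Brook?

Settle nodes by increasing distance from Linby:
Linby: 0
Fenn: 10  (via Linby)
Jorvik: 29  (via Fenn)
Arlen: 32  (via Jorvik)
Brook: 33  (via Jorvik)
Shortest route: Linby–Fenn–Jorvik–Brook = $33.

$33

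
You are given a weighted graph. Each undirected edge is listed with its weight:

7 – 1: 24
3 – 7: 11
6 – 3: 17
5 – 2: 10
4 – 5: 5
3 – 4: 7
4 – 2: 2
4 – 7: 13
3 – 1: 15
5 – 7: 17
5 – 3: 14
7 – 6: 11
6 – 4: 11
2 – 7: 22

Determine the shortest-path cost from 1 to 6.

32

Compare a few routes:
1 - 3 - 6: 15+17 = 32
1 - 7 - 6: 24+11 = 35
1 - 3 - 4 - 6: 15+7+11 = 33
The minimum is 32 via 1 - 3 - 6.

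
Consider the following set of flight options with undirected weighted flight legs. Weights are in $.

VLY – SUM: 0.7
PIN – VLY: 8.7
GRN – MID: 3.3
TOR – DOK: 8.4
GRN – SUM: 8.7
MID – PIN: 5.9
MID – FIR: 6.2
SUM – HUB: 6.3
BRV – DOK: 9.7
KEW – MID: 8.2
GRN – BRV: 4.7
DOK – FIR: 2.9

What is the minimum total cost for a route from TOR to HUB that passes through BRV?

Best TOR to BRV: TOR–DOK–BRV costing 18.1
Best BRV to HUB: BRV–GRN–SUM–HUB costing 19.7
Total via BRV: 18.1 + 19.7 = $37.8.

$37.8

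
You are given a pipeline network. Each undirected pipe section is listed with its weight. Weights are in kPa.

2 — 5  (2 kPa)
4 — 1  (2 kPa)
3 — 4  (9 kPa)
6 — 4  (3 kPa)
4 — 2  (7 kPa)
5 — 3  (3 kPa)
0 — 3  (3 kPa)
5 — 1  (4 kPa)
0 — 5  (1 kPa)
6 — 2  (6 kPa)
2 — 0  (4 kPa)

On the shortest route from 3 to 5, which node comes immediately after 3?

Candidate routes:
3 → 5: 3 = 3
3 → 0 → 5: 3+1 = 4
Cheapest is 3 → 5 at 3 kPa.
So from 3 the first move is to 5.

5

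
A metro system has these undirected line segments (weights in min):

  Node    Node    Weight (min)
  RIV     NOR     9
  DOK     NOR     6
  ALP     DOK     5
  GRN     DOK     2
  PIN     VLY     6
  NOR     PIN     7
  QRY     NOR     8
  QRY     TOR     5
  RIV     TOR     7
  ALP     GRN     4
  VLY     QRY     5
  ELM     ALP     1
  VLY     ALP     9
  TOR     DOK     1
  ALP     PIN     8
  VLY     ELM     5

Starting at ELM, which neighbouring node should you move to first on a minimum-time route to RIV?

ALP

Compare a few routes:
ELM - ALP - DOK - TOR - RIV: 1+5+1+7 = 14
ELM - ALP - GRN - DOK - TOR - RIV: 1+4+2+1+7 = 15
ELM - ALP - DOK - NOR - RIV: 1+5+6+9 = 21
ELM - VLY - QRY - TOR - RIV: 5+5+5+7 = 22
Cheapest is ELM - ALP - DOK - TOR - RIV at 14 min.
So from ELM the first move is to ALP.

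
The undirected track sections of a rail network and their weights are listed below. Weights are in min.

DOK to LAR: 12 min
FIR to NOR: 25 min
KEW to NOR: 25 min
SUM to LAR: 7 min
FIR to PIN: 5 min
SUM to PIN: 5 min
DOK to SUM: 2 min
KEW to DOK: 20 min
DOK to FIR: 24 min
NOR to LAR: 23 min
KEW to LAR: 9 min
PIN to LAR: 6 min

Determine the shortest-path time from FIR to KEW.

Shortest distances from FIR:
FIR: 0
PIN: 5  (via FIR)
SUM: 10  (via PIN)
LAR: 11  (via PIN)
DOK: 12  (via SUM)
KEW: 20  (via LAR)
Shortest route: FIR–PIN–LAR–KEW = 20 min.

20 min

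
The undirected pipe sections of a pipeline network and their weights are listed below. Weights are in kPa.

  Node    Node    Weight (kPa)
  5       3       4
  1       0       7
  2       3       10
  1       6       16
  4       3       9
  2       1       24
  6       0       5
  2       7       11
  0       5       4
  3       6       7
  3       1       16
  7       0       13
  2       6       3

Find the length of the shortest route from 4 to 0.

Shortest distances from 4:
4: 0
3: 9  (via 4)
5: 13  (via 3)
6: 16  (via 3)
0: 17  (via 5)
Shortest route: 4–3–5–0 = 17 kPa.

17 kPa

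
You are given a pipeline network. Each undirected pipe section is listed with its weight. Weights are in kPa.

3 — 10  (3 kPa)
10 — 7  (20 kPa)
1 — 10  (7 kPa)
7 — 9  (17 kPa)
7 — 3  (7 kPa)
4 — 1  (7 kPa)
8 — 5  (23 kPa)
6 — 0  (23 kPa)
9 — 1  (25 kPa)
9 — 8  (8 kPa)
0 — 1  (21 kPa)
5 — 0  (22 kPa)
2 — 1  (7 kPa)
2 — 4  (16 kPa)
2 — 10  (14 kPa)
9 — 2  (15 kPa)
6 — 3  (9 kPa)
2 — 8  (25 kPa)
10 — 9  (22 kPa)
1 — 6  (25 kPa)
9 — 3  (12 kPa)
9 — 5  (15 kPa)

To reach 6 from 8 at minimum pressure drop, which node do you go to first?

Compare a few routes:
8 - 9 - 2 - 10 - 3 - 6: 8+15+14+3+9 = 49
8 - 9 - 10 - 3 - 6: 8+22+3+9 = 42
8 - 9 - 7 - 3 - 6: 8+17+7+9 = 41
8 - 9 - 3 - 6: 8+12+9 = 29
The minimum is 29 kPa via 8 - 9 - 3 - 6.
So from 8 the first move is to 9.

9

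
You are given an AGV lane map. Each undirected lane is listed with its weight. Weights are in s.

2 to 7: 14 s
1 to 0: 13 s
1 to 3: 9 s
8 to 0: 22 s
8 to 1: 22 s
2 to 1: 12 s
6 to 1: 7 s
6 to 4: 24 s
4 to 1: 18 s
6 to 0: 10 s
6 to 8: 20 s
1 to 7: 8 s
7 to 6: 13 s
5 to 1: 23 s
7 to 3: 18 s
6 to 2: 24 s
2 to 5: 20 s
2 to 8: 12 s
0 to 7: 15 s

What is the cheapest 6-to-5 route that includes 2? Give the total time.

Shortest 6→2: 6 → 1 → 2 = 19
Shortest 2→5: 2 → 5 = 20
Total via 2: 19 + 20 = 39 s.

39 s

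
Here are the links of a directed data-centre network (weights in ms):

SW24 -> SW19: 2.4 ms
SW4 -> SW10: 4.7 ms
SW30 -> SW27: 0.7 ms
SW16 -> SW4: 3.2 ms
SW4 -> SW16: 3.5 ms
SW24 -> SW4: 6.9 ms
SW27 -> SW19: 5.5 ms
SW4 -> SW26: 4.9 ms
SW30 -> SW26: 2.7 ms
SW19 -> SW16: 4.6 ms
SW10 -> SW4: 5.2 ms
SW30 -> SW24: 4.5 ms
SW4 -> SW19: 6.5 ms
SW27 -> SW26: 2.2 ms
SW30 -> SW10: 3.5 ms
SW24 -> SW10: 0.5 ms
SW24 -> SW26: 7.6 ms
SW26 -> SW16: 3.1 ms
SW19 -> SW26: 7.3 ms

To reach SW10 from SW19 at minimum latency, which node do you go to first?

Candidate routes:
SW19 - SW16 - SW4 - SW10: 4.6+3.2+4.7 = 12.5
SW19 - SW26 - SW16 - SW4 - SW10: 7.3+3.1+3.2+4.7 = 18.3
The minimum is 12.5 ms via SW19 - SW16 - SW4 - SW10.
So from SW19 the first move is to SW16.

SW16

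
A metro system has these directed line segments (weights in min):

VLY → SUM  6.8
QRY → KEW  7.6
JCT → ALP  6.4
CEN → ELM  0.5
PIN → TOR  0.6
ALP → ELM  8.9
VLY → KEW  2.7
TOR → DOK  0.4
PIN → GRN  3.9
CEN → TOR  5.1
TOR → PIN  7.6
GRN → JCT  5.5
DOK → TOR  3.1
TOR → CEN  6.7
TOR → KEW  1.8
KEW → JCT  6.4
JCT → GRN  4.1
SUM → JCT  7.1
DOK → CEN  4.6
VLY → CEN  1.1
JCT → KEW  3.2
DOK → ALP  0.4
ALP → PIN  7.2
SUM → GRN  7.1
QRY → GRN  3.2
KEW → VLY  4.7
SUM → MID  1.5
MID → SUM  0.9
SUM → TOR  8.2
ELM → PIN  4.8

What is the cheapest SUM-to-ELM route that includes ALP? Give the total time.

17.9 min

Best SUM to ALP: SUM → TOR → DOK → ALP costing 9
Best ALP to ELM: ALP → ELM costing 8.9
Total via ALP: 9 + 8.9 = 17.9 min.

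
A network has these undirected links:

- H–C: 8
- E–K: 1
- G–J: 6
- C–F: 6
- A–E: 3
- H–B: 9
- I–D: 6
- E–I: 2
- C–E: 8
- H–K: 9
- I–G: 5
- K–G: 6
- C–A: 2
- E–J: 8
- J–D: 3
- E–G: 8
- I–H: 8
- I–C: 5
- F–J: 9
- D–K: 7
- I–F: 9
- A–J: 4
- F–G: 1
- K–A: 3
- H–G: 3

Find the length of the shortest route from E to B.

19

Compare a few routes:
E–G–H–B: 8+3+9 = 20
E–A–C–H–B: 3+2+8+9 = 22
E–K–H–B: 1+9+9 = 19
E–K–A–C–H–B: 1+3+2+8+9 = 23
The minimum is 19 via E–K–H–B.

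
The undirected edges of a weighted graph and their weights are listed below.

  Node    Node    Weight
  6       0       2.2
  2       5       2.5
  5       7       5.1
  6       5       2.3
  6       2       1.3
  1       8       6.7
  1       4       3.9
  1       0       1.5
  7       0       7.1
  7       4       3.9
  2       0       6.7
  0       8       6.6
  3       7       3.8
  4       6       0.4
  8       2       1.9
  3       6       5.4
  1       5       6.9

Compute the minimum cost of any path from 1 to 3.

9.1

Settle nodes by increasing distance from 1:
1: 0
0: 1.5  (via 1)
6: 3.7  (via 0)
4: 3.9  (via 1)
2: 5  (via 6)
5: 6  (via 6)
8: 6.7  (via 1)
7: 7.8  (via 4)
3: 9.1  (via 6)
Shortest route: 1 → 0 → 6 → 3 = 9.1.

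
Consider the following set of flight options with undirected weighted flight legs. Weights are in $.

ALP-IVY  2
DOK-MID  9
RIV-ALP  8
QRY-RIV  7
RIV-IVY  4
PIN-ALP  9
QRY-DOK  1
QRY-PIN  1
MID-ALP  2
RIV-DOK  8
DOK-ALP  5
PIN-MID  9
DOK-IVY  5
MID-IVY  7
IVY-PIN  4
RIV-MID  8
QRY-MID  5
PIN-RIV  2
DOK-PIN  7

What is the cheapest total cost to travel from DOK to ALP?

Running Dijkstra from DOK:
DOK: 0
QRY: 1  (via DOK)
PIN: 2  (via QRY)
RIV: 4  (via PIN)
ALP: 5  (via DOK)
Shortest route: DOK–ALP = $5.

$5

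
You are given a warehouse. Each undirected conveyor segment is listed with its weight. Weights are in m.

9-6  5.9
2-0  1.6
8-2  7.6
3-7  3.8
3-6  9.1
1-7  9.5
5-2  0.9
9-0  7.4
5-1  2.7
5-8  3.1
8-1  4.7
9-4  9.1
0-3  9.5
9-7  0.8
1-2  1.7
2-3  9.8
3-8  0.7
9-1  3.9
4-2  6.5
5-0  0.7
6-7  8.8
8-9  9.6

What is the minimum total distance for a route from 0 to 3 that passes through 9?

Best 0 to 9: 0 → 2 → 1 → 9 costing 7.2
Best 9 to 3: 9 → 7 → 3 costing 4.6
Total via 9: 7.2 + 4.6 = 11.8 m.

11.8 m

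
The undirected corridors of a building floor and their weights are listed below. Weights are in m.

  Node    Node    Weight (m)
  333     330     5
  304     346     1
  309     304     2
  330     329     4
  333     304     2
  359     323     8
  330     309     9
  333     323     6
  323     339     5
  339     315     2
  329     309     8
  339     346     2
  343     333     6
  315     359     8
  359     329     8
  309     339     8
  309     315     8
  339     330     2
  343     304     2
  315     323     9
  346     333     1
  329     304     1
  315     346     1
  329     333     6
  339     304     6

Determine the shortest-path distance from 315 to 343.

Running Dijkstra from 315:
315: 0
346: 1  (via 315)
304: 2  (via 346)
339: 2  (via 315)
333: 2  (via 346)
329: 3  (via 304)
330: 4  (via 339)
309: 4  (via 304)
343: 4  (via 304)
Shortest route: 315 → 346 → 304 → 343 = 4 m.

4 m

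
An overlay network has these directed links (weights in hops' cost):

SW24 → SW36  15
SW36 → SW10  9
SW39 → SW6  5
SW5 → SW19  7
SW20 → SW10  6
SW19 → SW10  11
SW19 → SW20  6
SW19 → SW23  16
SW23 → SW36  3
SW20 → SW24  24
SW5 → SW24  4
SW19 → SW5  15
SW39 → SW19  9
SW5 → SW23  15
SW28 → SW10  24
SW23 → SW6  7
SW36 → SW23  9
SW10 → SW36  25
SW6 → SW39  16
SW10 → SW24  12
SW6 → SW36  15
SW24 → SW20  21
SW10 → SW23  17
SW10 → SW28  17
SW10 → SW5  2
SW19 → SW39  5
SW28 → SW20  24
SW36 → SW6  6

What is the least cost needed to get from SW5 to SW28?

Running Dijkstra from SW5:
SW5: 0
SW24: 4  (via SW5)
SW19: 7  (via SW5)
SW39: 12  (via SW19)
SW20: 13  (via SW19)
SW23: 15  (via SW5)
SW6: 17  (via SW39)
SW36: 18  (via SW23)
SW10: 18  (via SW19)
SW28: 35  (via SW10)
Shortest route: SW5–SW19–SW10–SW28 = 35 hops' cost.

35 hops' cost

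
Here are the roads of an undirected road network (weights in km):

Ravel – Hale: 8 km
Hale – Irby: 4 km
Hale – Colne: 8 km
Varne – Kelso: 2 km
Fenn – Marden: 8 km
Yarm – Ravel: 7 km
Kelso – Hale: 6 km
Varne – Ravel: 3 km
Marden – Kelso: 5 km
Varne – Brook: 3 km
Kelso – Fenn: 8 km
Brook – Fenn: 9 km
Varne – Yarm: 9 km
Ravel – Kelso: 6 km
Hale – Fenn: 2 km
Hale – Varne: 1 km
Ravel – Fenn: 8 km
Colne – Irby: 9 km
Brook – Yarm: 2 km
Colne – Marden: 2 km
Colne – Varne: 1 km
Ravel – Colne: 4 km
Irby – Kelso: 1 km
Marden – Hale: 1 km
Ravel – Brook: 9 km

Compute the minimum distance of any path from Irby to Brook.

6 km

Running Dijkstra from Irby:
Irby: 0
Kelso: 1  (via Irby)
Varne: 3  (via Kelso)
Hale: 4  (via Irby)
Colne: 4  (via Varne)
Marden: 5  (via Hale)
Fenn: 6  (via Hale)
Brook: 6  (via Varne)
Shortest route: Irby → Kelso → Varne → Brook = 6 km.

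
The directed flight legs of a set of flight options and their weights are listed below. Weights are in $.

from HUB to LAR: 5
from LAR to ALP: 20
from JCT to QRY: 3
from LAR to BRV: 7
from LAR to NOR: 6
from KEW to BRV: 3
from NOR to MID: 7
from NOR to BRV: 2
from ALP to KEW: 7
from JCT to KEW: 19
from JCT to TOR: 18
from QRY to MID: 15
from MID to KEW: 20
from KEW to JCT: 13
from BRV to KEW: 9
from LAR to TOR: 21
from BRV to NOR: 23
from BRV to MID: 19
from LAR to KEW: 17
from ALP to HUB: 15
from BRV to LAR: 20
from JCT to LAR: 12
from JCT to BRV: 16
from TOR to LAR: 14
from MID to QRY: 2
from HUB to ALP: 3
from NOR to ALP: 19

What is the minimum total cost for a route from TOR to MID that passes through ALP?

Shortest TOR→ALP: TOR → LAR → ALP = 34
Best ALP to MID: ALP → KEW → BRV → MID costing 29
Total via ALP: 34 + 29 = $63.

$63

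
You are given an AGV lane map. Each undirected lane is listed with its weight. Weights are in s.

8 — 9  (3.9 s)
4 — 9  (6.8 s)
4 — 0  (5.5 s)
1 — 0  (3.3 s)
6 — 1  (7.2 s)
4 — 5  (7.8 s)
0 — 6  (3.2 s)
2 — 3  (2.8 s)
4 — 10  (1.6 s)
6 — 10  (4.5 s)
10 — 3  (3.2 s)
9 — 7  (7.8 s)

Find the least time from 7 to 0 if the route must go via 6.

Shortest 7→6: 7 → 9 → 4 → 10 → 6 = 20.7
Best 6 to 0: 6 → 0 costing 3.2
Total via 6: 20.7 + 3.2 = 23.9 s.

23.9 s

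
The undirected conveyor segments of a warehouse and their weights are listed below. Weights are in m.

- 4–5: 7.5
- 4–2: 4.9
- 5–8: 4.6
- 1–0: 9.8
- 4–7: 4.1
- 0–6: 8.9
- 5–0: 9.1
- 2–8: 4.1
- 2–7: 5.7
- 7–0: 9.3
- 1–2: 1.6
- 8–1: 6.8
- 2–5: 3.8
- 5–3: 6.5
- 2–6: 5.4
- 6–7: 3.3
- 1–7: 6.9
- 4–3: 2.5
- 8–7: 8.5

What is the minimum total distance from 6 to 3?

Settle nodes by increasing distance from 6:
6: 0
7: 3.3  (via 6)
2: 5.4  (via 6)
1: 7  (via 2)
4: 7.4  (via 7)
0: 8.9  (via 6)
5: 9.2  (via 2)
8: 9.5  (via 2)
3: 9.9  (via 4)
Shortest route: 6–7–4–3 = 9.9 m.

9.9 m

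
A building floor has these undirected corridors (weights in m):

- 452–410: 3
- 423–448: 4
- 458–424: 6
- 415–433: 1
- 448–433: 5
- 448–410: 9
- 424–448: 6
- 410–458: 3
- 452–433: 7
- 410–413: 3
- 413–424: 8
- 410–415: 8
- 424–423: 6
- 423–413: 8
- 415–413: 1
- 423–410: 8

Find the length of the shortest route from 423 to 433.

9 m

Running Dijkstra from 423:
423: 0
448: 4  (via 423)
424: 6  (via 423)
410: 8  (via 423)
413: 8  (via 423)
415: 9  (via 413)
433: 9  (via 448)
Shortest route: 423 → 448 → 433 = 9 m.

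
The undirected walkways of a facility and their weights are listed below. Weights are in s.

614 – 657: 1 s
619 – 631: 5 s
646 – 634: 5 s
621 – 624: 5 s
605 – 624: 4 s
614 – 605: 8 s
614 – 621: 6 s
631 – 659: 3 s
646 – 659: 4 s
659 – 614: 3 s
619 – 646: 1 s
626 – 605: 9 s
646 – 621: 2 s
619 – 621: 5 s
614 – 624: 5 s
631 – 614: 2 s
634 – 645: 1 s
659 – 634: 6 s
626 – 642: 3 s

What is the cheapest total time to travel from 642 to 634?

28 s

Compare a few routes:
642 - 626 - 605 - 624 - 621 - 646 - 634: 3+9+4+5+2+5 = 28
642 - 626 - 605 - 614 - 659 - 634: 3+9+8+3+6 = 29
The minimum is 28 s via 642 - 626 - 605 - 624 - 621 - 646 - 634.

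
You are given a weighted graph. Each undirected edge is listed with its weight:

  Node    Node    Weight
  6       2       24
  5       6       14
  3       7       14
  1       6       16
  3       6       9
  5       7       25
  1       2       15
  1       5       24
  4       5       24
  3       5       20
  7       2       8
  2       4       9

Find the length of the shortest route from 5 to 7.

25

Enumerating some paths:
5–7: 25 = 25
5–3–7: 20+14 = 34
5–6–3–7: 14+9+14 = 37
The minimum is 25 via 5–7.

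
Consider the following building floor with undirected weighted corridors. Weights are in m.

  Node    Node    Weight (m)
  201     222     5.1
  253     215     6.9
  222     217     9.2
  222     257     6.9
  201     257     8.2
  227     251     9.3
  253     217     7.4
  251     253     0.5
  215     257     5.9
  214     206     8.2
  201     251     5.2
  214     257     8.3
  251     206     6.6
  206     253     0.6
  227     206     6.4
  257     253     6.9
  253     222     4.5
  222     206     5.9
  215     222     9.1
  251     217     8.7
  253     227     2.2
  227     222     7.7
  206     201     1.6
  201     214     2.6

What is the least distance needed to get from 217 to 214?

Running Dijkstra from 217:
217: 0
253: 7.4  (via 217)
251: 7.9  (via 253)
206: 8  (via 253)
222: 9.2  (via 217)
201: 9.6  (via 206)
227: 9.6  (via 253)
214: 12.2  (via 201)
Shortest route: 217–253–206–201–214 = 12.2 m.

12.2 m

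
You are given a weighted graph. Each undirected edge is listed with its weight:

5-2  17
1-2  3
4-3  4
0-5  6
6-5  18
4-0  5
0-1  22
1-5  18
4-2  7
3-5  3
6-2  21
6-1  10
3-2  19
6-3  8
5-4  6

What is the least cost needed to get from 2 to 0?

Enumerating some paths:
2 → 4 → 5 → 0: 7+6+6 = 19
2 → 4 → 0: 7+5 = 12
The minimum is 12 via 2 → 4 → 0.

12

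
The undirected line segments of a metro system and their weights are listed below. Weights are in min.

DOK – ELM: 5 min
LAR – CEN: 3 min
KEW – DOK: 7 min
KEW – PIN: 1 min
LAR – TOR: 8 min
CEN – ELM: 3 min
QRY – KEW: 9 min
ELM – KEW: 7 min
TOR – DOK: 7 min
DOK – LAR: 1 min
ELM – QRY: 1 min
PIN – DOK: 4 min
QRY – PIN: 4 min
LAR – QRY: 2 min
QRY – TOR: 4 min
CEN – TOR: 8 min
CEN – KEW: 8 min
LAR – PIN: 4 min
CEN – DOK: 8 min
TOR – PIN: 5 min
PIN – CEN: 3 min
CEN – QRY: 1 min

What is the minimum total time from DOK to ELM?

Settle nodes by increasing distance from DOK:
DOK: 0
LAR: 1  (via DOK)
QRY: 3  (via LAR)
CEN: 4  (via LAR)
ELM: 4  (via QRY)
Shortest route: DOK–LAR–QRY–ELM = 4 min.

4 min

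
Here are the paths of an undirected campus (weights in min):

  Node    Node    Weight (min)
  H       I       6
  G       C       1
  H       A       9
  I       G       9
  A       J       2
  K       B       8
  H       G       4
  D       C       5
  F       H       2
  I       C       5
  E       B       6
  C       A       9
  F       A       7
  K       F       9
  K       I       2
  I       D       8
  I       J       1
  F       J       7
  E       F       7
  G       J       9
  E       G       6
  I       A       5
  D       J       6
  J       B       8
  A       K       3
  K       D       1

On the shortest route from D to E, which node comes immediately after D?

C

Enumerating some paths:
D–C–G–E: 5+1+6 = 12
D–K–B–E: 1+8+6 = 15
D–K–I–C–G–E: 1+2+5+1+6 = 15
Cheapest is D–C–G–E at 12 min.
So from D the first move is to C.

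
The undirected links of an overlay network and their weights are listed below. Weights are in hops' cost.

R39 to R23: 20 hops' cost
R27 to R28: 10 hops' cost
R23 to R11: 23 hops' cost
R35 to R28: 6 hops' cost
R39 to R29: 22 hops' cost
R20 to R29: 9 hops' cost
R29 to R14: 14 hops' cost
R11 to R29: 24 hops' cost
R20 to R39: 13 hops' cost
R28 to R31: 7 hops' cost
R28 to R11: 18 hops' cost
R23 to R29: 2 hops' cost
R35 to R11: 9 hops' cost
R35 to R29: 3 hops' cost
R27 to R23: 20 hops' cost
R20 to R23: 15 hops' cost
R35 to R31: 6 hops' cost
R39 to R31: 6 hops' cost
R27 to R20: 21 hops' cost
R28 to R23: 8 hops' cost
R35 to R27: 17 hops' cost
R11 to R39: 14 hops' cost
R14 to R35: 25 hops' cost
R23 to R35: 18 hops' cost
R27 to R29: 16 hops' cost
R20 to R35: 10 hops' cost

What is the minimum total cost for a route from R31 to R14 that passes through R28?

30 hops' cost

Best R31 to R28: R31 → R28 costing 7
Best R28 to R14: R28 → R35 → R29 → R14 costing 23
Total via R28: 7 + 23 = 30 hops' cost.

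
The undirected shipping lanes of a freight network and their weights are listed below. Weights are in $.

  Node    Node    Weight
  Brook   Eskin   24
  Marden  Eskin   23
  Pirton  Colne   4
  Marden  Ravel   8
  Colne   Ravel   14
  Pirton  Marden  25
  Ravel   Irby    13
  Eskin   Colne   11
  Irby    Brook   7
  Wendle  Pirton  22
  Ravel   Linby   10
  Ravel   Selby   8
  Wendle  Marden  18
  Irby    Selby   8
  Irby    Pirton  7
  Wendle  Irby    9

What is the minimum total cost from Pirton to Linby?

$28

Settle nodes by increasing distance from Pirton:
Pirton: 0
Colne: 4  (via Pirton)
Irby: 7  (via Pirton)
Brook: 14  (via Irby)
Eskin: 15  (via Colne)
Selby: 15  (via Irby)
Wendle: 16  (via Irby)
Ravel: 18  (via Colne)
Marden: 25  (via Pirton)
Linby: 28  (via Ravel)
Shortest route: Pirton → Colne → Ravel → Linby = $28.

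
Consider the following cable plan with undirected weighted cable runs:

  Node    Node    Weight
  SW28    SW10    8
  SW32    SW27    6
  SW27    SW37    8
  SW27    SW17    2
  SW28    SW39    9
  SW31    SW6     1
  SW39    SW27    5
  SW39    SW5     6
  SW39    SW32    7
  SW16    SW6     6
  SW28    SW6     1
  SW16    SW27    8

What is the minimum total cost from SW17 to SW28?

16

Enumerating some paths:
SW17 - SW27 - SW39 - SW28: 2+5+9 = 16
SW17 - SW27 - SW32 - SW39 - SW28: 2+6+7+9 = 24
SW17 - SW27 - SW16 - SW6 - SW28: 2+8+6+1 = 17
The minimum is 16 via SW17 - SW27 - SW39 - SW28.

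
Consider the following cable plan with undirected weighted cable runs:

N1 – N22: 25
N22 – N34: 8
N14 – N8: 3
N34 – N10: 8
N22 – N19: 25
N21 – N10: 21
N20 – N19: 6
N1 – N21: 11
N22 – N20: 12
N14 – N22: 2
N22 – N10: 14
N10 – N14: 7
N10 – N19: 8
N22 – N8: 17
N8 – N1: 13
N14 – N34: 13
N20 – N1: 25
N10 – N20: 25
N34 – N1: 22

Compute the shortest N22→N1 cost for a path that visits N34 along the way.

30

Best N22 to N34: N22 → N34 costing 8
Best N34 to N1: N34 → N1 costing 22
Total via N34: 8 + 22 = 30.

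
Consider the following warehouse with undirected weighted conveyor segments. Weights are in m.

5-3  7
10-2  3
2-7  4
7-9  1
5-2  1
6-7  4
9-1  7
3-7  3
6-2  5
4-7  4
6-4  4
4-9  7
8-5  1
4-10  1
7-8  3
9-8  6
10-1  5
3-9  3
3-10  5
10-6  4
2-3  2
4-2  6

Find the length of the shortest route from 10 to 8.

5 m

Running Dijkstra from 10:
10: 0
4: 1  (via 10)
2: 3  (via 10)
5: 4  (via 2)
6: 4  (via 10)
1: 5  (via 10)
3: 5  (via 10)
7: 5  (via 4)
8: 5  (via 5)
Shortest route: 10 → 2 → 5 → 8 = 5 m.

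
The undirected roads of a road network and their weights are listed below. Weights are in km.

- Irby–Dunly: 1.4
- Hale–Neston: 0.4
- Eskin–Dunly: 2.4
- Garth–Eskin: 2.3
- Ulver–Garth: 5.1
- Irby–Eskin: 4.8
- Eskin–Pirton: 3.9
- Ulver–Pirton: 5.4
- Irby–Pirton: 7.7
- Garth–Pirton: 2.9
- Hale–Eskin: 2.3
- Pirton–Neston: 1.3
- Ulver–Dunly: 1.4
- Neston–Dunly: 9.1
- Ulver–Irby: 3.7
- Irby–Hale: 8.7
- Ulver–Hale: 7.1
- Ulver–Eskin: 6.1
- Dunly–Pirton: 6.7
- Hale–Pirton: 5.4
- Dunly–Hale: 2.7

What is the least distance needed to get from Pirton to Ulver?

5.4 km

Candidate routes:
Pirton → Neston → Hale → Dunly → Ulver: 1.3+0.4+2.7+1.4 = 5.8
Pirton → Ulver: 5.4 = 5.4
Cheapest is Pirton → Ulver at 5.4 km.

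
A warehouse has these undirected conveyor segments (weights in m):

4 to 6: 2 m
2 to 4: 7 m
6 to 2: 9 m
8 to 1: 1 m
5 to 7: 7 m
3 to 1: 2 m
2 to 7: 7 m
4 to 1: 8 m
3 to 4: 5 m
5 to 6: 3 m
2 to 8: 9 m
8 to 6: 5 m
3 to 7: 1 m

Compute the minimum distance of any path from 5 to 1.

9 m

Compare a few routes:
5 → 6 → 8 → 1: 3+5+1 = 9
5 → 7 → 3 → 1: 7+1+2 = 10
Cheapest is 5 → 6 → 8 → 1 at 9 m.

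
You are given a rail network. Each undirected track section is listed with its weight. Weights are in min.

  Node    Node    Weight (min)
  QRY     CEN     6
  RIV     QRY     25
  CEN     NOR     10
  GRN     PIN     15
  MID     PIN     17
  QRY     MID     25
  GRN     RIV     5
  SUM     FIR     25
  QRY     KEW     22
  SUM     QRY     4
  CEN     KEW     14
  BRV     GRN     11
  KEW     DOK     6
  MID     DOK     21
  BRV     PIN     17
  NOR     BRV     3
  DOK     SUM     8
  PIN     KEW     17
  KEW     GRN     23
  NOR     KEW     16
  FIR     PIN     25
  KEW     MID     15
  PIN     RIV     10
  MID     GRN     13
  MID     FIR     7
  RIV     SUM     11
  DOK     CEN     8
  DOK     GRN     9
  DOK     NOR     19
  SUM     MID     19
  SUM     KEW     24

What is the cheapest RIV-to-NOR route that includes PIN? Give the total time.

30 min

Best RIV to PIN: RIV → PIN costing 10
Best PIN to NOR: PIN → BRV → NOR costing 20
Total via PIN: 10 + 20 = 30 min.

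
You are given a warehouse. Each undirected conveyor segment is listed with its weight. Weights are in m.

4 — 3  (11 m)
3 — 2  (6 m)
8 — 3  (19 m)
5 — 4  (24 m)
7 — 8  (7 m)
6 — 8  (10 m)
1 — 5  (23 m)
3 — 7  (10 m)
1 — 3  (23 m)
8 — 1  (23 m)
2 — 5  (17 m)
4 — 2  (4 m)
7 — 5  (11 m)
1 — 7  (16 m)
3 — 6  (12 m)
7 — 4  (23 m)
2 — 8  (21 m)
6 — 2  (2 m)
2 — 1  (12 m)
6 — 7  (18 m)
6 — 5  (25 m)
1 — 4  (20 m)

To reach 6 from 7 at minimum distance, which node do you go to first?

Candidate routes:
7–8–6: 7+10 = 17
7–6: 18 = 18
7–3–2–6: 10+6+2 = 18
The minimum is 17 m via 7–8–6.
So from 7 the first move is to 8.

8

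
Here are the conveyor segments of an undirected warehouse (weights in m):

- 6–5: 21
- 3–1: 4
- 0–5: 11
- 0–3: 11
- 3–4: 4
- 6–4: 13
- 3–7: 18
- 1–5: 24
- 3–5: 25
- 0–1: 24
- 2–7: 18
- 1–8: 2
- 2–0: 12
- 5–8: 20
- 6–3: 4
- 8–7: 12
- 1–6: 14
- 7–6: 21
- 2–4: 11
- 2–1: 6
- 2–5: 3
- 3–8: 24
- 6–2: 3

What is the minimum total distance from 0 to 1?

Enumerating some paths:
0 - 2 - 1: 12+6 = 18
0 - 3 - 1: 11+4 = 15
The minimum is 15 m via 0 - 3 - 1.

15 m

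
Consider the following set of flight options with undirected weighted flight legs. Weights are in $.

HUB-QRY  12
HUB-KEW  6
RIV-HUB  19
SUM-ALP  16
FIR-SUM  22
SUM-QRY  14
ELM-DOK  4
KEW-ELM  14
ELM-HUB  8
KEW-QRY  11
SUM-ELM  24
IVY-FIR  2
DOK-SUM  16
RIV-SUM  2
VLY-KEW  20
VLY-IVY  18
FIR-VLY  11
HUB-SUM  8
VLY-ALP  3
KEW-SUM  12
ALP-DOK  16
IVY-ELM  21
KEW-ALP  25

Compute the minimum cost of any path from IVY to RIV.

$26

Enumerating some paths:
IVY → ELM → HUB → SUM → RIV: 21+8+8+2 = 39
IVY → FIR → SUM → RIV: 2+22+2 = 26
IVY → FIR → VLY → ALP → SUM → RIV: 2+11+3+16+2 = 34
The minimum is $26 via IVY → FIR → SUM → RIV.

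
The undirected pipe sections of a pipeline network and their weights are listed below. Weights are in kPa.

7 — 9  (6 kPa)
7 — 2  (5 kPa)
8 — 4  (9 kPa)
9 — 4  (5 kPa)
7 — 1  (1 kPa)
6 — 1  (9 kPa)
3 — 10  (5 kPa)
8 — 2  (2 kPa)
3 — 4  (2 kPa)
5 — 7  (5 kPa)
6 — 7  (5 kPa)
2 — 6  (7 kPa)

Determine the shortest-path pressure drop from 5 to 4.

Settle nodes by increasing distance from 5:
5: 0
7: 5  (via 5)
1: 6  (via 7)
2: 10  (via 7)
6: 10  (via 7)
9: 11  (via 7)
8: 12  (via 2)
4: 16  (via 9)
Shortest route: 5–7–9–4 = 16 kPa.

16 kPa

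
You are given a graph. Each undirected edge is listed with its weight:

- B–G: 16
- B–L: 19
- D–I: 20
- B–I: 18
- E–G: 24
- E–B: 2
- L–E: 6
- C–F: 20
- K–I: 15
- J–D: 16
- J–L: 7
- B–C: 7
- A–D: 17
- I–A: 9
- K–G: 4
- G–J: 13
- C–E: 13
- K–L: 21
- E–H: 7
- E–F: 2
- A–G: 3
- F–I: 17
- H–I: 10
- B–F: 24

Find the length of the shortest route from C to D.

38

Settle nodes by increasing distance from C:
C: 0
B: 7  (via C)
E: 9  (via B)
F: 11  (via E)
L: 15  (via E)
H: 16  (via E)
J: 22  (via L)
G: 23  (via B)
I: 25  (via B)
A: 26  (via G)
K: 27  (via G)
D: 38  (via J)
Shortest route: C–B–E–L–J–D = 38.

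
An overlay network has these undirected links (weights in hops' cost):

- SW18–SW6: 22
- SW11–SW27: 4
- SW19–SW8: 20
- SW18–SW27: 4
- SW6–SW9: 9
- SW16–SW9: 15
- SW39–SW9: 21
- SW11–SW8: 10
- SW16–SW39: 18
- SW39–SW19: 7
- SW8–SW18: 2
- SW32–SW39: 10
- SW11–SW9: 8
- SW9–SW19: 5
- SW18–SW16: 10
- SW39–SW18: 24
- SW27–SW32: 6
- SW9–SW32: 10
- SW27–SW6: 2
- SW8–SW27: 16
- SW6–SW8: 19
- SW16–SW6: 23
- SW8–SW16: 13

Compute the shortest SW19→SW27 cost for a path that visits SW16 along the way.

Shortest SW19→SW16: SW19–SW9–SW16 = 20
Shortest SW16→SW27: SW16–SW18–SW27 = 14
Total via SW16: 20 + 14 = 34 hops' cost.

34 hops' cost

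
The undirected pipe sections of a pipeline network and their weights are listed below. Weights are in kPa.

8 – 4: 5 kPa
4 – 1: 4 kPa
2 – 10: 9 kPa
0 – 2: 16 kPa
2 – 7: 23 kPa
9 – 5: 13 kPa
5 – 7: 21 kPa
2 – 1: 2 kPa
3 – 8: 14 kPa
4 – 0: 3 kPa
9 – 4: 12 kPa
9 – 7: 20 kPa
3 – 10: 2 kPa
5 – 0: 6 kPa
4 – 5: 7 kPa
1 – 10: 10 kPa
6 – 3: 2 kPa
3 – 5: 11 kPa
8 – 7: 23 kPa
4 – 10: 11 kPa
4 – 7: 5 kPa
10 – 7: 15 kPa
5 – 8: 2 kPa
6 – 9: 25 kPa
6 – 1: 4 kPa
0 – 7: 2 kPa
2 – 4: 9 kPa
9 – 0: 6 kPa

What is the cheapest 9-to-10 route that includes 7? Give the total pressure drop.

23 kPa

Shortest 9→7: 9 → 0 → 7 = 8
Shortest 7→10: 7 → 10 = 15
Total via 7: 8 + 15 = 23 kPa.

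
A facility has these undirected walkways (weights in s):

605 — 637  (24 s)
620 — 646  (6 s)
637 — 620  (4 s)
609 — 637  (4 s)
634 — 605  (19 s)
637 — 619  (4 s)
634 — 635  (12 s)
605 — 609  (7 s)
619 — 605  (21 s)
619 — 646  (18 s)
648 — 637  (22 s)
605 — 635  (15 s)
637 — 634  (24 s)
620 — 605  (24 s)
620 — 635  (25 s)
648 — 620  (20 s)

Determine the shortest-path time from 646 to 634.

34 s

Running Dijkstra from 646:
646: 0
620: 6  (via 646)
637: 10  (via 620)
619: 14  (via 637)
609: 14  (via 637)
605: 21  (via 609)
648: 26  (via 620)
635: 31  (via 620)
634: 34  (via 637)
Shortest route: 646–620–637–634 = 34 s.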